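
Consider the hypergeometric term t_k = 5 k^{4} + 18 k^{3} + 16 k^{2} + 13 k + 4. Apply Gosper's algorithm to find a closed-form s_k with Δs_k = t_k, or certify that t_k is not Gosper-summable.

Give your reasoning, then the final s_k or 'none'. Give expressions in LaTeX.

s_k = k^{2} \left(k^{3} + 2 k^{2} - 2 k + 3\right)

Step 1: r(k) = (5*k**4 + 38*k**3 + 100*k**2 + 119*k + 56)/(5*k**4 + 18*k**3 + 16*k**2 + 13*k + 4).
Normal form (A,B,C) = (1, 1, k**4 + 18*k**3/5 + 16*k**2/5 + 13*k/5 + 4/5).
Need (1)·f(k+1) − (1)·f(k) = k**4 + 18*k**3/5 + 16*k**2/5 + 13*k/5 + 4/5.
deg f ≤ 5 (via 0,0,4).
Match coefficients ⇒ f(k) = k**2*(k + 3)*(k**2 - k + 1)/5.
Then R = B(k−1)f/C = k**2*(k + 3)*(k**2 - k + 1)/(5*k**4 + 18*k**3 + 16*k**2 + 13*k + 4), so s_k = R(k)·t_k = k**2*(k**3 + 2*k**2 - 2*k + 3).
s_(k+1) − s_k = 5*k**4 + 18*k**3 + 16*k**2 + 13*k + 4 = t_k.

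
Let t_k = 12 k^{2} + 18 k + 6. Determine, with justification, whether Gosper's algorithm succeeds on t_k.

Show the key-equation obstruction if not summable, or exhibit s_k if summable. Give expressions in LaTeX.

Yes. s_k = k \left(4 k^{2} + 3 k - 1\right).

Compute t_(k+1)/t_k: get (2*k**2 + 7*k + 6)/(2*k**2 + 3*k + 1).
Normal form (A,B,C) = (1, 1, k**2 + 3*k/2 + 1/2).
f must satisfy (1)·f(k+1) − (1)·f(k) = k**2 + 3*k/2 + 1/2.
Degrees (0,0,2) ⇒ d ≤ 3.
A polynomial solution: f(k) = k*(k + 1)*(4*k - 1)/12.
Certificate R = B(k−1)f/C = k*(4*k - 1)/(6*(2*k + 1)) gives s_k = k*(4*k**2 + 3*k - 1).
Verify: 12*k**2 + 18*k + 6 matches t_k.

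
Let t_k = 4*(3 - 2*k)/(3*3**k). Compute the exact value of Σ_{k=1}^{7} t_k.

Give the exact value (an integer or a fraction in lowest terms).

Σ = 28/6561

Compute t_(k+1)/t_k: get (2*k - 1)/(3*(2*k - 3)).
A = 1/3, B = 1, C = k - 3/2.
Key eq: (1/3)·f(k+1) = (1)·f(k) + (k - 3/2).
d = 1 from the (0,0,1) case.
Match coefficients ⇒ f(k) = -3*(k - 1)/2.
Then R = B(k−1)f/C = -3*(k - 1)/(2*k - 3), so s_k = R(k)·t_k = 4*(k - 1)/3**k.
Check: Δs_k = 4*(3 - 2*k)/(3*3**k). ✓
Σ_(k=1)^(7) t_k = s_(8) − s_(1) = 28/6561 − (0) = 28/6561.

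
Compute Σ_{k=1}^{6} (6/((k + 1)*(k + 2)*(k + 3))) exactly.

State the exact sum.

The ratio is (k + 1)/(k + 4).
So A=k + 1 and B=k + 4, with C=1.
f must satisfy (k + 1)·f(k+1) − (k + 3)·f(k) = 1.
deg f ≤ 2 (via 1,1,0).
A polynomial solution: f(k) = k*(k + 3)/4.
Then R = B(k−1)f/C = k*(k + 3)**2/4, so s_k = R(k)·t_k = 3*k*(k + 3)/(2*(k + 1)*(k + 2)).
Check: Δs_k = 6/(k**3 + 6*k**2 + 11*k + 6). ✓
Sum = s_(7) − s_(1); s_(7) = 35/24, s_(1) = 1 ⇒ 11/24.

Σ = 11/24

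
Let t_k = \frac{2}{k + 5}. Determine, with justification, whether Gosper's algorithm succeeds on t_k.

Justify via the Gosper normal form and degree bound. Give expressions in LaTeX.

No — key equation has no polynomial f.

r(k) = (k + 5)/(k + 6) after simplifying.
So A=k + 5 and B=k + 6, with C=1.
f must satisfy (k + 5)·f(k+1) − (k + 5)·f(k) = 1.
Bound: deg f ≤ 0.
Write f(k) = c0. Then LHS − RHS = -1, requiring -1 = 0: contradictory. No certificate.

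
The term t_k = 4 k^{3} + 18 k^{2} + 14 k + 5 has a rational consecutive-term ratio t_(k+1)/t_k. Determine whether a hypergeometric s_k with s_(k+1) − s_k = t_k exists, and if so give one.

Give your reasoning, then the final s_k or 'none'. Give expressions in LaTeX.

The ratio is (4*k**3 + 30*k**2 + 62*k + 41)/(4*k**3 + 18*k**2 + 14*k + 5).
So A=1 and B=1, with C=k**3 + 9*k**2/2 + 7*k/2 + 5/4.
Need (1)·f(k+1) − (1)·f(k) = k**3 + 9*k**2/2 + 7*k/2 + 5/4.
Bound: deg f ≤ 4.
Solving with deg f ≤ 4: f(k) = k*(k**3 + 4*k**2 - k + 1)/4.
Then R = B(k−1)f/C = k*(k**3 + 4*k**2 - k + 1)/(4*k**3 + 18*k**2 + 14*k + 5), so s_k = R(k)·t_k = k*(k**3 + 4*k**2 - k + 1).
s_(k+1) − s_k = 4*k**3 + 18*k**2 + 14*k + 5 = t_k.

s_k = k \left(k^{3} + 4 k^{2} - k + 1\right)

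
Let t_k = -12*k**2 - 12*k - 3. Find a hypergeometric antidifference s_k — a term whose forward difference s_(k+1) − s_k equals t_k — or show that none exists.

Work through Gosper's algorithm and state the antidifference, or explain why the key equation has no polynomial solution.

The ratio is (4*k**2 + 12*k + 9)/(4*k**2 + 4*k + 1).
Normal form (A,B,C) = (1, 1, k**2 + k + 1/4).
Set up (1)·f(k+1) − (1)·f(k) − (k**2 + k + 1/4) = 0.
deg f ≤ 3 (via 0,0,2).
Solve for f: f(k) = k*(2*k - 1)*(2*k + 1)/12 (degree 3 ≤ 3).
Get s_k = R·t_k = -4*k**3 + k with R(k) = B(k−1)f(k)/C(k) = k*(2*k - 1)/(3*(2*k + 1)).
s_(k+1) − s_k = -12*k**2 - 12*k - 3 = t_k.

s_k = -4*k**3 + k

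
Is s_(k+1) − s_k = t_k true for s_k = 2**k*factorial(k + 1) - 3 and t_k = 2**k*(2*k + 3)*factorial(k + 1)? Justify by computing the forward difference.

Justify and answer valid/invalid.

valid (s_(k+1) − s_k reduces to t_k)

s_(k+1) = 2**(k + 1)*factorial(k + 2) - 3
s_(k+1) − s_k = 2**k*(2*k + 3)*factorial(k + 1)
(s_(k+1) − s_k) − t_k = 0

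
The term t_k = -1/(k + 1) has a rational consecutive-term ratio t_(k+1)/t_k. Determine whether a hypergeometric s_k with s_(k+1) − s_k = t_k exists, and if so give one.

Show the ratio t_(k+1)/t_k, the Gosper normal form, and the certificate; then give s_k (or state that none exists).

r(k) = (k + 1)/(k + 2) after simplifying.
Normal form (A,B,C) = (k + 1, k + 2, 1).
Set up (k + 1)·f(k+1) − (k + 1)·f(k) − (1) = 0.
deg f ≤ 0 (via 1,1,0).
Write f(k) = c0. Then LHS − RHS = -1, requiring -1 = 0: contradictory. No certificate.

none — t_k is not Gosper-summable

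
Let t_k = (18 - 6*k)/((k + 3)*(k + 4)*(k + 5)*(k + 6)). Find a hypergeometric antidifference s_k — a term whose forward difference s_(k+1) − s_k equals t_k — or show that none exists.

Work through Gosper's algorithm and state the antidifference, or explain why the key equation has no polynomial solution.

Ratio r(k) = (k - 2)*(k + 3)/((k - 3)*(k + 7)).
Take A(k)=k + 3, B(k)=k + 7, C(k)=k - 3.
Solve (k + 3)·f(k+1) − (k + 6)·f(k) = k - 3.
deg f ≤ 3 (via 1,1,1).
Solving with deg f ≤ 3: f(k) = -k*(k**2 + 12*k + 107)/120.
R(k) = B(k−1)·f(k)/C(k) = -k*(k + 6)*(k**2 + 12*k + 107)/(120*(k - 3)); s_k = R·t_k = k*(k**2 + 12*k + 107)/(20*(k + 3)*(k + 4)*(k + 5)).
Δs = 6*(3 - k)/(k**4 + 18*k**3 + 119*k**2 + 342*k + 360), as required.

s_k = k*(k**2 + 12*k + 107)/(20*(k + 3)*(k + 4)*(k + 5))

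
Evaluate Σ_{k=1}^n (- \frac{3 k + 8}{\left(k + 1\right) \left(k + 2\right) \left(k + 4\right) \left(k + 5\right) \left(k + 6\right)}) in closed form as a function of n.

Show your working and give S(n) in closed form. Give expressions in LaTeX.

Step 1: r(k) = (k + 1)*(k + 4)*(3*k + 11)/((k + 3)*(k + 7)*(3*k + 8)).
Gosper form: A/B · C(k+1)/C(k) with A=k + 1, B=k + 7, C=k**2 + 17*k/3 + 8.
Set up (k + 1)·f(k+1) − (k + 6)·f(k) − (k**2 + 17*k/3 + 8) = 0.
d = 5 from the (1,1,2) case.
Match coefficients ⇒ f(k) = k*(k + 2)*(k + 3)*(k**2 + 10*k + 29)/60.
Then R = B(k−1)f/C = k*(k + 2)*(k + 6)*(k**2 + 10*k + 29)/(20*(3*k + 8)), so s_k = R(k)·t_k = k*(-k**2 - 10*k - 29)/(20*(k**3 + 10*k**2 + 29*k + 20)).
s_(k+1) − s_k = (-3*k - 8)/(k**5 + 18*k**4 + 121*k**3 + 372*k**2 + 508*k + 240) = t_k.
Evaluate: s_(n+1) = (-n**3 - 13*n**2 - 52*n - 40)/(20*(n**3 + 13*n**2 + 52*n + 60)); subtract s_(1) = -1/30 ⇒ S(n) = n*(-n**2 - 13*n - 52)/(60*(n**3 + 13*n**2 + 52*n + 60)).

S(n) = \frac{n \left(- n^{2} - 13 n - 52\right)}{60 \left(n^{3} + 13 n^{2} + 52 n + 60\right)}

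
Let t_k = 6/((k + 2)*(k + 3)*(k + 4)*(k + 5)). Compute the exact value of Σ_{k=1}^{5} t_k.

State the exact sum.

The ratio is (k + 2)/(k + 6).
A = k + 2, B = k + 6, C = 1.
Need (k + 2)·f(k+1) − (k + 5)·f(k) = 1.
Degrees (1,1,0) ⇒ d ≤ 3.
Match coefficients ⇒ f(k) = k*(k**2 + 9*k + 26)/72.
Certificate R = B(k−1)f/C = k*(k + 5)*(k**2 + 9*k + 26)/72 gives s_k = k*(k**2 + 9*k + 26)/(12*(k + 2)*(k + 3)*(k + 4)).
Check: Δs_k = 6/(k**4 + 14*k**3 + 71*k**2 + 154*k + 120). ✓
Σ_(k=1)^(5) t_k = s_(6) − s_(1) = 29/360 − (1/20) = 11/360.

Σ = 11/360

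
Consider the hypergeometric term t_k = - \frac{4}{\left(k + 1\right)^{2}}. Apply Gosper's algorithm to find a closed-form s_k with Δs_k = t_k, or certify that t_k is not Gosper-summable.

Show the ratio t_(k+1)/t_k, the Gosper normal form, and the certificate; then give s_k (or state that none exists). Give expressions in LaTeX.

Ratio r(k) = (k + 1)**2/(k + 2)**2.
Normal form (A,B,C) = (k**2 + 2*k + 1, k**2 + 4*k + 4, 1).
Key eq: (k**2 + 2*k + 1)·f(k+1) = (k**2 + 2*k + 1)·f(k) + (1).
deg f ≤ 0 (via 2,2,0).
Put f(k) = c0: A·f(k+1) − B(k−1)·f(k) − C = -1; need -1 = 0 — inconsistent ⇒ no f, not summable.

none (Gosper's algorithm certifies no s_k)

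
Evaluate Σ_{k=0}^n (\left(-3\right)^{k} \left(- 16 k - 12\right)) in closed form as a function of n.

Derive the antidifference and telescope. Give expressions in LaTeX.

S(n) = \left(-3\right)^{n + 1} \left(4 n + 4\right)

Step 1: r(k) = 3*(-4*k - 7)/(4*k + 3).
Gosper form: A/B · C(k+1)/C(k) with A=-3, B=1, C=k + 3/4.
Solve (-3)·f(k+1) − (1)·f(k) = k + 3/4.
From deg A=0, deg B=0, deg C=1: d=1.
A polynomial solution: f(k) = -k/4.
Certificate R = B(k−1)f/C = -k/(4*k + 3) gives s_k = 4*(-3)**k*k.
Verify: (-3)**k*(-16*k - 12) matches t_k.
Telescope: S(n) = s_(n+1) − s_(0) = (-3)**(n + 1)*(4*n + 4) − (0) = (-3)**(n + 1)*(4*n + 4).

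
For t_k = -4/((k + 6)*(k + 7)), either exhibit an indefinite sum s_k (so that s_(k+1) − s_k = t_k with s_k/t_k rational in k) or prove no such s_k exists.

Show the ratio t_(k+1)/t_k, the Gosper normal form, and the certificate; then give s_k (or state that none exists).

s_k = -2*k/(3*k + 18)

r(k) = (k + 6)/(k + 8) after simplifying.
Gosper form: A/B · C(k+1)/C(k) with A=k + 6, B=k + 8, C=1.
Key eq: (k + 6)·f(k+1) = (k + 7)·f(k) + (1).
deg f ≤ 1 (via 1,1,0).
Coefficient equations give f(k) = k/6.
Get s_k = R·t_k = -2*k/(3*k + 18) with R(k) = B(k−1)f(k)/C(k) = k*(k + 7)/6.
s_(k+1) − s_k = -4/(k**2 + 13*k + 42) = t_k.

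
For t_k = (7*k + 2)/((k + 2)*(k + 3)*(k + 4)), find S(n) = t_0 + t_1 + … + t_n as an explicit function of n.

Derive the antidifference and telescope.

S(n) = (4*n**2 + 7*n + 3)/(3*(n**2 + 7*n + 12))

Step 1: r(k) = (k + 2)*(7*k + 9)/((k + 5)*(7*k + 2)).
So A=k + 2 and B=k + 5, with C=k + 2/7.
Need (k + 2)·f(k+1) − (k + 4)·f(k) = k + 2/7.
d = 2 from the (1,1,1) case.
Solving with deg f ≤ 2: f(k) = k*(4*k - 1)/21.
Certificate R = B(k−1)f/C = k*(k + 4)*(4*k - 1)/(3*(7*k + 2)) gives s_k = k*(4*k - 1)/(3*(k + 2)*(k + 3)).
Check: Δs_k = (7*k + 2)/(k**3 + 9*k**2 + 26*k + 24). ✓
s_(n+1) = (4*n**2 + 7*n + 3)/(3*(n**2 + 7*n + 12)) and s_(0) = 0, so S(n) = (4*n**2 + 7*n + 3)/(3*(n**2 + 7*n + 12)).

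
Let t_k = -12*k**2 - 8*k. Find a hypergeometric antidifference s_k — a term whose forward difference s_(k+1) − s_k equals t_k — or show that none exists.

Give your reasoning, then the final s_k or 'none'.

t_(k+1)/t_k = (3*k**2 + 8*k + 5)/(k*(3*k + 2)).
Normal form (A,B,C) = (1, 1, k**2 + 2*k/3).
Solve (1)·f(k+1) − (1)·f(k) = k**2 + 2*k/3.
Bound: deg f ≤ 3.
A polynomial solution: f(k) = k*(k - 1)*(2*k + 1)/6.
So s_k = (B(k−1)f/C)·t_k = ((k - 1)*(2*k + 1)/(2*(3*k + 2)))·t_k = 2*k*(-2*k**2 + k + 1).
Check: Δs_k = 4*k*(-3*k - 2). ✓

s_k = 2*k*(-2*k**2 + k + 1)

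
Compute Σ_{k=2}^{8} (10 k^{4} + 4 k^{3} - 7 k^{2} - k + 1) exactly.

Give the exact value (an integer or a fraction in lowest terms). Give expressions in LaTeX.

Compute t_(k+1)/t_k: get (10*k**4 + 44*k**3 + 65*k**2 + 37*k + 7)/(10*k**4 + 4*k**3 - 7*k**2 - k + 1).
Take A(k)=1, B(k)=1, C(k)=k**4 + 2*k**3/5 - 7*k**2/10 - k/10 + 1/10.
Set up (1)·f(k+1) − (1)·f(k) − (k**4 + 2*k**3/5 - 7*k**2/10 - k/10 + 1/10) = 0.
d = 5 from the (0,0,4) case.
Coefficient equations give f(k) = k**2*(2*k**3 - 4*k**2 - k + 4)/10.
Get s_k = R·t_k = k**2*(2*k**3 - 4*k**2 - k + 4) with R(k) = B(k−1)f(k)/C(k) = k**2*(2*k**3 - 4*k**2 - k + 4)/(10*k**4 + 4*k**3 - 7*k**2 - k + 1).
Δs = 10*k**4 + 4*k**3 - 7*k**2 - k + 1, as required.
Evaluate s at k=9 and k=2: 91449 and 8; difference 91441.

Σ = 91441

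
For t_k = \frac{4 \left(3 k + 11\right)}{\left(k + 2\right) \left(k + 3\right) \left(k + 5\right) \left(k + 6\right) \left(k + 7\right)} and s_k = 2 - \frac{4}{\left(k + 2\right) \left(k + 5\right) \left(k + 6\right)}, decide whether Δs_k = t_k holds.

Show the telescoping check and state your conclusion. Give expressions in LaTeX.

Valid: the claim telescopes to t_k.

s_(k+1) = 2 - 4/((k + 3)*(k + 6)*(k + 7))
s_(k+1) − s_k = 4*(3*k + 11)/(k**5 + 23*k**4 + 203*k**3 + 853*k**2 + 1692*k + 1260)
(s_(k+1) − s_k) − t_k = 0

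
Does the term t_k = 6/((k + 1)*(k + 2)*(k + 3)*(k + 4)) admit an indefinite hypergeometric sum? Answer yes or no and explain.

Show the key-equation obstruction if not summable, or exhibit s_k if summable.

The ratio is (k + 1)/(k + 5).
Factor: A=k + 1; B=k + 5; C=1.
Key eq: (k + 1)·f(k+1) = (k + 4)·f(k) + (1).
deg f ≤ 3 (via 1,1,0).
A polynomial solution: f(k) = k*(k**2 + 6*k + 11)/18.
Get s_k = R·t_k = k*(k**2 + 6*k + 11)/(3*(k + 1)*(k + 2)*(k + 3)) with R(k) = B(k−1)f(k)/C(k) = k*(k + 4)*(k**2 + 6*k + 11)/18.
s_(k+1) − s_k = 6/(k**4 + 10*k**3 + 35*k**2 + 50*k + 24) = t_k.

Yes. s_k = k*(k**2 + 6*k + 11)/(3*(k + 1)*(k + 2)*(k + 3)).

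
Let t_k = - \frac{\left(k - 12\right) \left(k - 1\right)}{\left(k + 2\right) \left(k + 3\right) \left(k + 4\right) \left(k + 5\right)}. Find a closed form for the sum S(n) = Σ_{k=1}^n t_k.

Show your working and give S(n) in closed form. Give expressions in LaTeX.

r(k) = k*(k - 11)*(k + 2)/((k - 12)*(k - 1)*(k + 6)) after simplifying.
A = k + 2, B = k + 6, C = k**2 - 13*k + 12.
Need (k + 2)·f(k+1) − (k + 5)·f(k) = k**2 - 13*k + 12.
Bound: deg f ≤ 3.
A polynomial solution: f(k) = k*(k**2 - 3*k + 74)/12.
Then R = B(k−1)f/C = k*(k + 5)*(k**2 - 3*k + 74)/(12*(k - 12)*(k - 1)), so s_k = R(k)·t_k = k*(-k**2 + 3*k - 74)/(12*(k**3 + 9*k**2 + 26*k + 24)).
Check: Δs_k = (-k**2 + 13*k - 12)/(k**4 + 14*k**3 + 71*k**2 + 154*k + 120). ✓
s_(n+1) = (-n**3 - 71*n - 72)/(12*(n**3 + 12*n**2 + 47*n + 60)) and s_(1) = -1/10, so S(n) = n*(n**2 + 72*n - 73)/(60*(n**3 + 12*n**2 + 47*n + 60)).

S(n) = \frac{n \left(n^{2} + 72 n - 73\right)}{60 \left(n^{3} + 12 n^{2} + 47 n + 60\right)}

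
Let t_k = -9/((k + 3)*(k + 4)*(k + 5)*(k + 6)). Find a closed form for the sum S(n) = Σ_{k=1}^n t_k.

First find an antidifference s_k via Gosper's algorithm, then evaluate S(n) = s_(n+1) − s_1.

S(n) = n*(-n**2 - 15*n - 74)/(40*(n**3 + 15*n**2 + 74*n + 120))

Compute t_(k+1)/t_k: get (k + 3)/(k + 7).
Take A(k)=k + 3, B(k)=k + 7, C(k)=1.
f must satisfy (k + 3)·f(k+1) − (k + 6)·f(k) = 1.
deg f ≤ 3 (via 1,1,0).
Coefficient equations give f(k) = k*(k**2 + 12*k + 47)/180.
So s_k = (B(k−1)f/C)·t_k = (k*(k + 6)*(k**2 + 12*k + 47)/180)·t_k = k*(-k**2 - 12*k - 47)/(20*(k + 3)*(k + 4)*(k + 5)).
s_(k+1) − s_k = -9/(k**4 + 18*k**3 + 119*k**2 + 342*k + 360) = t_k.
Σ_(k=1)^n t_k = s_(n+1) − s_(1) = ((-n**3 - 15*n**2 - 74*n - 60)/(20*(n**3 + 15*n**2 + 74*n + 120))) − (-1/40), i.e. n*(-n**2 - 15*n - 74)/(40*(n**3 + 15*n**2 + 74*n + 120)).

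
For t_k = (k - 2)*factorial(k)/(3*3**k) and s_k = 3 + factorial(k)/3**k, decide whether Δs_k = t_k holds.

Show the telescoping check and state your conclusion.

Valid — Δs_k = t_k.

s_(k+1) = (9*3**k + k*factorial(k) + factorial(k))/(3*3**k)
s_(k+1) − s_k = (k - 2)*factorial(k)/(3*3**k)
(s_(k+1) − s_k) − t_k = 0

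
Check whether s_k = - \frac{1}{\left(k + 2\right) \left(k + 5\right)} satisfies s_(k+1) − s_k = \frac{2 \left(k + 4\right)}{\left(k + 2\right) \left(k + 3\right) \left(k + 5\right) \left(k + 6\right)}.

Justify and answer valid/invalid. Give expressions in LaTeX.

valid (s_(k+1) − s_k reduces to t_k)

s_(k+1) = -1/((k + 3)*(k + 6))
s_(k+1) − s_k = 2*(k + 4)/(k**4 + 16*k**3 + 91*k**2 + 216*k + 180)
(s_(k+1) − s_k) − t_k = 0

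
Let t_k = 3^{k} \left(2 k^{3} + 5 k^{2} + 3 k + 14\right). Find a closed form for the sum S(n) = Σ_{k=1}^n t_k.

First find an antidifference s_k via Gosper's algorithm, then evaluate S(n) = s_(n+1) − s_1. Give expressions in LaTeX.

S(n) = 3 \cdot 3^{n} n^{3} + 3 \cdot 3^{n} n^{2} + 6 \cdot 3^{n} n + 18 \cdot 3^{n} - 18

t_(k+1)/t_k = 3*(2*k**3 + 11*k**2 + 19*k + 24)/(2*k**3 + 5*k**2 + 3*k + 14).
A = 3, B = 1, C = k**3 + 5*k**2/2 + 3*k/2 + 7.
Set up (3)·f(k+1) − (1)·f(k) − (k**3 + 5*k**2/2 + 3*k/2 + 7) = 0.
Degrees (0,0,3) ⇒ d ≤ 3.
A polynomial solution: f(k) = (k**3 - 2*k**2 + 3*k + 4)/2.
R(k) = B(k−1)·f(k)/C(k) = (k**3 - 2*k**2 + 3*k + 4)/(2*k**3 + 5*k**2 + 3*k + 14); s_k = R·t_k = 3**k*(k**3 - 2*k**2 + 3*k + 4).
Verify: 3**k*(2*k**3 + 5*k**2 + 3*k + 14) matches t_k.
Σ_(k=1)^n t_k = s_(n+1) − s_(1) = (3**(n + 1)*(n**3 + n**2 + 2*n + 6)) − (18), i.e. 3*3**n*n**3 + 3*3**n*n**2 + 6*3**n*n + 18*3**n - 18.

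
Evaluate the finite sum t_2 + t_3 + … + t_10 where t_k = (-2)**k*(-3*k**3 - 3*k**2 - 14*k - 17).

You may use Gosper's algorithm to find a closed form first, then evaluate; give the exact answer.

Σ = -2574396

Ratio r(k) = 2*(-3*k**3 - 12*k**2 - 29*k - 37)/(3*k**3 + 3*k**2 + 14*k + 17).
Factor: A=-2; B=1; C=k**3 + k**2 + 14*k/3 + 17/3.
Solve (-2)·f(k+1) − (1)·f(k) = k**3 + k**2 + 14*k/3 + 17/3.
From deg A=0, deg B=0, deg C=3: d=3.
A polynomial solution: f(k) = -(k**3 - k**2 + 4*k + 3)/3.
So s_k = (B(k−1)f/C)·t_k = (-(k**3 - k**2 + 4*k + 3)/(3*k**3 + 3*k**2 + 14*k + 17))·t_k = (-2)**k*(k**3 - k**2 + 4*k + 3).
Δs = (-2)**k*(-3*k**3 - 3*k**2 - 14*k - 17), as required.
Telescoping: Σ = s_(11) − s_(2) = -2574336 − (60) = -2574396.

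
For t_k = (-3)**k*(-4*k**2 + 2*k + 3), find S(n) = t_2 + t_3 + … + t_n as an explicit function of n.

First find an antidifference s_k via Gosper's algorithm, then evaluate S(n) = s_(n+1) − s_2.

S(n) = (-3)**(n + 1)*(n**2 - 1)

t_(k+1)/t_k = 3*(-4*k**2 - 6*k + 1)/(4*k**2 - 2*k - 3).
Normal form (A,B,C) = (-3, 1, k**2 - k/2 - 3/4).
Key eq: (-3)·f(k+1) = (1)·f(k) + (k**2 - k/2 - 3/4).
d = 2 from the (0,0,2) case.
Solve for f: f(k) = -k*(k - 2)/4 (degree 2 ≤ 2).
Certificate R = B(k−1)f/C = -k*(k - 2)/(4*k**2 - 2*k - 3) gives s_k = (-3)**k*k*(k - 2).
Verify: (-3)**k*(-4*k**2 + 2*k + 3) matches t_k.
Telescope: S(n) = s_(n+1) − s_(2) = (-3)**(n + 1)*(n**2 - 1) − (0) = (-3)**(n + 1)*(n**2 - 1).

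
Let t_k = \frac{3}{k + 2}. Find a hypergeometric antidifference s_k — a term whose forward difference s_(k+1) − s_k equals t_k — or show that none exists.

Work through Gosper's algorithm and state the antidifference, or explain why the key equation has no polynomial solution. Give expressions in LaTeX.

none — t_k is not Gosper-summable

The ratio is (k + 2)/(k + 3).
Factor: A=k + 2; B=k + 3; C=1.
f must satisfy (k + 2)·f(k+1) − (k + 2)·f(k) = 1.
From deg A=1, deg B=1, deg C=0: d=0.
f = c0 ⇒ A·f(k+1) − B(k−1)·f(k) − C = -1. The system {-1 = 0} is inconsistent; no antidifference.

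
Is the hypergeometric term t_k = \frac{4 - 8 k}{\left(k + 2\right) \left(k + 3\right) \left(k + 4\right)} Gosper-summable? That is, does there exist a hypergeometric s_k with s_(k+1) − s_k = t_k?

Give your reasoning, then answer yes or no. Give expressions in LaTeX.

Compute t_(k+1)/t_k: get (k + 2)*(2*k + 1)/((k + 5)*(2*k - 1)).
Gosper form: A/B · C(k+1)/C(k) with A=k + 2, B=k + 5, C=k - 1/2.
Need (k + 2)·f(k+1) − (k + 4)·f(k) = k - 1/2.
From deg A=1, deg B=1, deg C=1: d=2.
Coefficient equations give f(k) = k*(k - 3)/8.
Certificate R = B(k−1)f/C = k*(k - 3)*(k + 4)/(4*(2*k - 1)) gives s_k = -k*(k - 3)/((k + 2)*(k + 3)).
Verify: 4*(1 - 2*k)/(k**3 + 9*k**2 + 26*k + 24) matches t_k.

Yes. s_k = - \frac{k \left(k - 3\right)}{\left(k + 2\right) \left(k + 3\right)}.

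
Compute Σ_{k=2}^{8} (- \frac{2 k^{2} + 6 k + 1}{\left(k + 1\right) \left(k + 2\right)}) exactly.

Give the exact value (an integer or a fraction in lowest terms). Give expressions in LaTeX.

Σ = -133/10

Ratio r(k) = (k + 1)*(6*k + 2*(k + 1)**2 + 7)/((k + 3)*(2*k**2 + 6*k + 1)).
Take A(k)=k + 1, B(k)=k + 3, C(k)=k**2 + 3*k + 1/2.
Set up (k + 1)·f(k+1) − (k + 2)·f(k) − (k**2 + 3*k + 1/2) = 0.
d = 2 from the (1,1,2) case.
Solving with deg f ≤ 2: f(k) = k*(2*k - 1)/2.
So s_k = (B(k−1)f/C)·t_k = (k*(k + 2)*(2*k - 1)/(2*k**2 + 6*k + 1))·t_k = k*(1 - 2*k)/(k + 1).
s_(k+1) − s_k = (-2*k**2 - 6*k - 1)/(k**2 + 3*k + 2) = t_k.
Telescoping: Σ = s_(9) − s_(2) = -153/10 − (-2) = -133/10.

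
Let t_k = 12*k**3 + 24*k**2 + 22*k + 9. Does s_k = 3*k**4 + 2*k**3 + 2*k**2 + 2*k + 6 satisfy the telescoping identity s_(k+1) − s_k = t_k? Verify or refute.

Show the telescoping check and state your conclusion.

s_(k+1) = 3*k**4 + 14*k**3 + 26*k**2 + 24*k + 15
s_(k+1) − s_k = 12*k**3 + 24*k**2 + 22*k + 9
(s_(k+1) − s_k) − t_k = 0

valid (s_(k+1) − s_k reduces to t_k)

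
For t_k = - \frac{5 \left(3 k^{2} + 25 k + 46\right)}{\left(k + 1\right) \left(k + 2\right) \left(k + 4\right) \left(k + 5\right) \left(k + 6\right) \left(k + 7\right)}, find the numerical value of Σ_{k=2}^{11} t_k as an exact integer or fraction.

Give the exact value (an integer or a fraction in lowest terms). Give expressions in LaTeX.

Σ = -125/3744

Step 1: r(k) = (k + 1)*(k + 4)*(25*k + 3*(k + 1)**2 + 71)/((k + 3)*(k + 8)*(3*k**2 + 25*k + 46)).
So A=k + 1 and B=k + 8, with C=k**3 + 34*k**2/3 + 121*k/3 + 46.
Key eq: (k + 1)·f(k+1) = (k + 7)·f(k) + (k**3 + 34*k**2/3 + 121*k/3 + 46).
d = 6 from the (1,1,3) case.
Match coefficients ⇒ f(k) = k*(k + 2)*(k + 3)*(k + 5)*(k**2 + 11*k + 34)/72.
Certificate R = B(k−1)f/C = k*(k + 2)*(k + 5)*(k + 7)*(k**2 + 11*k + 34)/(24*(3*k**2 + 25*k + 46)) gives s_k = 5*k*(-k**2 - 11*k - 34)/(24*(k**3 + 11*k**2 + 34*k + 24)).
Check: Δs_k = 5*(-3*k**2 - 25*k - 46)/(k**6 + 25*k**5 + 247*k**4 + 1219*k**3 + 3112*k**2 + 3796*k + 1680). ✓
Evaluate s at k=12 and k=2: -775/3744 and -25/144; difference -125/3744.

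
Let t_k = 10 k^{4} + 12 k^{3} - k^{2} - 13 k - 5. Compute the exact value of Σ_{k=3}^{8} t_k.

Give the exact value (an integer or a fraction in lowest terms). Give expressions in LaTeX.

The ratio is (10*k**4 + 52*k**3 + 95*k**2 + 61*k + 3)/(10*k**4 + 12*k**3 - k**2 - 13*k - 5).
Take A(k)=1, B(k)=1, C(k)=k**4 + 6*k**3/5 - k**2/10 - 13*k/10 - 1/2.
Need (1)·f(k+1) − (1)·f(k) = k**4 + 6*k**3/5 - k**2/10 - 13*k/10 - 1/2.
From deg A=0, deg B=0, deg C=4: d=5.
Solve for f: f(k) = k*(2*k**4 - 2*k**3 - 3*k**2 - 3*k + 1)/10 (degree 5 ≤ 5).
Then R = B(k−1)f/C = k*(2*k**4 - 2*k**3 - 3*k**2 - 3*k + 1)/(10*k**4 + 12*k**3 - k**2 - 13*k - 5), so s_k = R(k)·t_k = k*(2*k**4 - 2*k**3 - 3*k**2 - 3*k + 1).
Check: Δs_k = 10*k**4 + 12*k**3 - k**2 - 13*k - 5. ✓
Evaluate s at k=9 and k=3: 102555 and 219; difference 102336.

Σ = 102336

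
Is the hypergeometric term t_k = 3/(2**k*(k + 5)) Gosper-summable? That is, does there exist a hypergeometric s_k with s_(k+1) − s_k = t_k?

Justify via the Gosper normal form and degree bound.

t_(k+1)/t_k = (k + 5)/(2*(k + 6)).
Normal form (A,B,C) = (k/2 + 5/2, k + 6, 1).
Key eq: (k/2 + 5/2)·f(k+1) = (k + 5)·f(k) + (1).
From deg A=1, deg B=1, deg C=0: d=-1.
deg f ≤ -1 is impossible — no certificate.

No. Not Gosper-summable.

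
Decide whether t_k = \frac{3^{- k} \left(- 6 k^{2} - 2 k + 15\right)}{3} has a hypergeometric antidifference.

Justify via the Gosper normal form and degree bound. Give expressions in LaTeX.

The ratio is (6*k**2 + 14*k - 7)/(3*(6*k**2 + 2*k - 15)).
Gosper form: A/B · C(k+1)/C(k) with A=1/3, B=1, C=k**2 + k/3 - 5/2.
f must satisfy (1/3)·f(k+1) − (1)·f(k) = k**2 + k/3 - 5/2.
From deg A=0, deg B=0, deg C=2: d=2.
Solving with deg f ≤ 2: f(k) = -(k + 2)*(3*k - 2)/2.
Certificate R = B(k−1)f/C = -3*(k + 2)*(3*k - 2)/(6*k**2 + 2*k - 15) gives s_k = (3*k**2 + 4*k - 4)/3**k.
Verify: (-6*k**2 - 2*k + 15)/(3*3**k) matches t_k.

Yes. s_k = 3^{- k} \left(3 k^{2} + 4 k - 4\right).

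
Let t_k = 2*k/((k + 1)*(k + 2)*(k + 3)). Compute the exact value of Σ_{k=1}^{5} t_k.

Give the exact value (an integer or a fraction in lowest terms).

Σ = 15/56

r(k) = (k + 1)**2/(k*(k + 4)) after simplifying.
Take A(k)=k + 1, B(k)=k + 4, C(k)=k.
Key eq: (k + 1)·f(k+1) = (k + 3)·f(k) + (k).
Degrees (1,1,1) ⇒ d ≤ 2.
Solving with deg f ≤ 2: f(k) = k*(k - 1)/4.
R(k) = B(k−1)·f(k)/C(k) = (k - 1)*(k + 3)/4; s_k = R·t_k = k*(k - 1)/(2*(k + 1)*(k + 2)).
Δs = 2*k/(k**3 + 6*k**2 + 11*k + 6), as required.
Sum = s_(6) − s_(1); s_(6) = 15/56, s_(1) = 0 ⇒ 15/56.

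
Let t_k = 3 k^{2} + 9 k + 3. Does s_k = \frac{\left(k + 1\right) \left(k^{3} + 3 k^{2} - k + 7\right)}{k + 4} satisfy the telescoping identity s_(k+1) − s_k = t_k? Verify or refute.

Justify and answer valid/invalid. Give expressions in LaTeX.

s_(k+1) = (k + 2)*(-k + (k + 1)**3 + 3*(k + 1)**2 + 6)/(k + 5)
s_(k+1) − s_k = 3*(k**4 + 10*k**3 + 30*k**2 + 29*k + 15)/(k**2 + 9*k + 20)
(s_(k+1) − s_k) − t_k = 3*(-2*k**3 - 18*k**2 - 40*k - 5)/(k**2 + 9*k + 20)

Invalid: residual \frac{3 \left(- 2 k^{3} - 18 k^{2} - 40 k - 5\right)}{k^{2} + 9 k + 20} ≠ 0.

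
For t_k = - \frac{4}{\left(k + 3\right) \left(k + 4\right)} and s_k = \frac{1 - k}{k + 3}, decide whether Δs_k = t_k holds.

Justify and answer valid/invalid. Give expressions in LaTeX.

Valid — Δs_k = t_k.

s_(k+1) = -k/(k + 4)
s_(k+1) − s_k = -4/(k**2 + 7*k + 12)
(s_(k+1) − s_k) − t_k = 0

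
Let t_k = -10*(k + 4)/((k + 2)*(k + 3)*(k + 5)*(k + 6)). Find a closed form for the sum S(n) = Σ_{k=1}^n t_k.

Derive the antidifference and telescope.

S(n) = 5*n*(-n - 9)/(18*(n**2 + 9*n + 18))

r(k) = (k + 2)*(k + 5)**2/((k + 4)**2*(k + 7)) after simplifying.
A = k + 2, B = k + 7, C = k**2 + 8*k + 16.
Need (k + 2)·f(k+1) − (k + 6)·f(k) = k**2 + 8*k + 16.
d = 4 from the (1,1,2) case.
Match coefficients ⇒ f(k) = k*(k + 3)*(k + 4)*(k + 7)/20.
So s_k = (B(k−1)f/C)·t_k = (k*(k + 3)*(k + 6)*(k + 7)/(20*(k + 4)))·t_k = k*(-k - 7)/(2*(k**2 + 7*k + 10)).
Δs = 10*(-k - 4)/(k**4 + 16*k**3 + 91*k**2 + 216*k + 180), as required.
Σ_(k=1)^n t_k = s_(n+1) − s_(1) = ((-n**2 - 9*n - 8)/(2*(n**2 + 9*n + 18))) − (-2/9), i.e. 5*n*(-n - 9)/(18*(n**2 + 9*n + 18)).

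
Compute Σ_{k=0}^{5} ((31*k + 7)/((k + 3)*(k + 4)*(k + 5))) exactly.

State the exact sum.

r(k) = (k + 3)*(31*k + 38)/((k + 6)*(31*k + 7)) after simplifying.
Take A(k)=k + 3, B(k)=k + 6, C(k)=k + 7/31.
Key eq: (k + 3)·f(k+1) = (k + 5)·f(k) + (k + 7/31).
Degrees (1,1,1) ⇒ d ≤ 2.
Solving with deg f ≤ 2: f(k) = k*(25*k - 11)/186.
Then R = B(k−1)f/C = k*(k + 5)*(25*k - 11)/(6*(31*k + 7)), so s_k = R(k)·t_k = k*(25*k - 11)/(6*(k + 3)*(k + 4)).
Verify: (31*k + 7)/(k**3 + 12*k**2 + 47*k + 60) matches t_k.
Telescoping: Σ = s_(6) − s_(0) = 139/90 − (0) = 139/90.

Σ = 139/90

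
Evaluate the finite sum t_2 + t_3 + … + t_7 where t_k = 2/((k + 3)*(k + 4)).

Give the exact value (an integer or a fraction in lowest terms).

Σ = 12/55

r(k) = (k + 3)/(k + 5) after simplifying.
Normal form (A,B,C) = (k + 3, k + 5, 1).
Set up (k + 3)·f(k+1) − (k + 4)·f(k) − (1) = 0.
Bound: deg f ≤ 1.
A polynomial solution: f(k) = k/3.
So s_k = (B(k−1)f/C)·t_k = (k*(k + 4)/3)·t_k = 2*k/(3*(k + 3)).
Verify: 2/(k**2 + 7*k + 12) matches t_k.
Sum = s_(8) − s_(2); s_(8) = 16/33, s_(2) = 4/15 ⇒ 12/55.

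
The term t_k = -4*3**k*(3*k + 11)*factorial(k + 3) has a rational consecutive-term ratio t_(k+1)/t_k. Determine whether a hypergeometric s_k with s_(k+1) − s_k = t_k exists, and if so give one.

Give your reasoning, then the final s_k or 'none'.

r(k) = 3*(k + 4)*(3*k + 14)/(3*k + 11) after simplifying.
Gosper form: A/B · C(k+1)/C(k) with A=3*k + 12, B=1, C=k + 11/3.
Set up (3*k + 12)·f(k+1) − (1)·f(k) − (k + 11/3) = 0.
d = 0 from the (1,0,1) case.
Solving with deg f ≤ 0: f(k) = 1/3.
Get s_k = R·t_k = -4*3**k*factorial(k + 3) with R(k) = B(k−1)f(k)/C(k) = 1/(3*k + 11).
Check: Δs_k = -4*3**k*(3*k + 11)*factorial(k + 3). ✓

s_k = -4*3**k*factorial(k + 3)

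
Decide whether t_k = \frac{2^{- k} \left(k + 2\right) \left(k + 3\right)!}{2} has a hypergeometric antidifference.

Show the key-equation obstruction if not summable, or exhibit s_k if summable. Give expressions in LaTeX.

Yes. s_k = 2^{- k} \left(k + 3\right)!.

r(k) = (k + 3)*(k + 4)/(2*(k + 2)) after simplifying.
So A=k/2 + 2 and B=1, with C=k + 2.
Need (k/2 + 2)·f(k+1) − (1)·f(k) = k + 2.
Degrees (1,0,1) ⇒ d ≤ 0.
A polynomial solution: f(k) = 2.
Get s_k = R·t_k = factorial(k + 3)/2**k with R(k) = B(k−1)f(k)/C(k) = 2/(k + 2).
Verify: (k + 2)*factorial(k + 3)/(2*2**k) matches t_k.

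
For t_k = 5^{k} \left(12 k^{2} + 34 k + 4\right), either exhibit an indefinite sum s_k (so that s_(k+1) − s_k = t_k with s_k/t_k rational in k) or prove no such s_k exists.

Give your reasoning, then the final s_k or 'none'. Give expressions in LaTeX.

Compute t_(k+1)/t_k: get 5*(6*k**2 + 29*k + 25)/(6*k**2 + 17*k + 2).
So A=5 and B=1, with C=k**2 + 17*k/6 + 1/3.
f must satisfy (5)·f(k+1) − (1)·f(k) = k**2 + 17*k/6 + 1/3.
Degrees (0,0,2) ⇒ d ≤ 2.
Match coefficients ⇒ f(k) = (k - 1)*(3*k + 4)/12.
Certificate R = B(k−1)f/C = (k - 1)*(3*k + 4)/(2*(6*k**2 + 17*k + 2)) gives s_k = 5**k*(3*k**2 + k - 4).
Δs = 5**k*(12*k**2 + 34*k + 4), as required.

s_k = 5^{k} \left(3 k^{2} + k - 4\right)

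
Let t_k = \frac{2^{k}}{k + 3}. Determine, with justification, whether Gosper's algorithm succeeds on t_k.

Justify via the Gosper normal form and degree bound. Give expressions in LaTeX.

r(k) = 2*(k + 3)/(k + 4) after simplifying.
Normal form (A,B,C) = (2*k + 6, k + 4, 1).
f must satisfy (2*k + 6)·f(k+1) − (k + 3)·f(k) = 1.
deg f ≤ -1 (via 1,1,0).
d = -1 < 0 ⇒ no nonzero polynomial f; not summable.

No. Not Gosper-summable.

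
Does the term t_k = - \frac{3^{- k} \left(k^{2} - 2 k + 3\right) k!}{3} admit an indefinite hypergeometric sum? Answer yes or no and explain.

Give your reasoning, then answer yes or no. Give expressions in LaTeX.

Yes. s_k = - 3^{- k} \left(k - 1\right) k!.

Step 1: r(k) = (k**3 + k**2 + 2*k + 2)/(3*(k**2 - 2*k + 3)).
Normal form (A,B,C) = (k/3 + 1/3, 1, k**2 - 2*k + 3).
Set up (k/3 + 1/3)·f(k+1) − (1)·f(k) − (k**2 - 2*k + 3) = 0.
d = 1 from the (1,0,2) case.
Match coefficients ⇒ f(k) = 3*(k - 1).
R(k) = B(k−1)·f(k)/C(k) = 3*(k - 1)/(k**2 - 2*k + 3); s_k = R·t_k = -(k - 1)*factorial(k)/3**k.
Δs = -(k**2 - 2*k + 3)*factorial(k)/(3*3**k), as required.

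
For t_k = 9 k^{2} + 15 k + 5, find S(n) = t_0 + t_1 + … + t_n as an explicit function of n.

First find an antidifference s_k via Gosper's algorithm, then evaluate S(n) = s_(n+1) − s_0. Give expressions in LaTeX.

S(n) = 3 n^{3} + 12 n^{2} + 14 n + 5

r(k) = (9*k**2 + 33*k + 29)/(9*k**2 + 15*k + 5) after simplifying.
Gosper form: A/B · C(k+1)/C(k) with A=1, B=1, C=k**2 + 5*k/3 + 5/9.
Need (1)·f(k+1) − (1)·f(k) = k**2 + 5*k/3 + 5/9.
d = 3 from the (0,0,2) case.
Coefficient equations give f(k) = k*(3*k**2 + 3*k - 1)/9.
Certificate R = B(k−1)f/C = k*(3*k**2 + 3*k - 1)/(9*k**2 + 15*k + 5) gives s_k = k*(3*k**2 + 3*k - 1).
s_(k+1) − s_k = 9*k**2 + 15*k + 5 = t_k.
Σ_(k=0)^n t_k = s_(n+1) − s_(0) = (3*n**3 + 12*n**2 + 14*n + 5) − (0), i.e. 3*n**3 + 12*n**2 + 14*n + 5.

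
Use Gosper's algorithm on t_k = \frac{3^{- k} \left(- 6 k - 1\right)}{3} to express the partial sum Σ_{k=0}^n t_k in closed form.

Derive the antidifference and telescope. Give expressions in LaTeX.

S(n) = -2 + 3^{- n} n + \frac{5 \cdot 3^{- n}}{3}

r(k) = (6*k + 7)/(3*(6*k + 1)) after simplifying.
Take A(k)=1/3, B(k)=1, C(k)=k + 1/6.
Set up (1/3)·f(k+1) − (1)·f(k) − (k + 1/6) = 0.
d = 1 from the (0,0,1) case.
Match coefficients ⇒ f(k) = -(3*k + 2)/2.
So s_k = (B(k−1)f/C)·t_k = (-3*(3*k + 2)/(6*k + 1))·t_k = (3*k + 2)/3**k.
Verify: (-6*k - 1)/(3*3**k) matches t_k.
Evaluate: s_(n+1) = 3**(-n - 1)*(3*n + 5); subtract s_(0) = 2 ⇒ S(n) = -2 + n/3**n + 5/(3*3**n).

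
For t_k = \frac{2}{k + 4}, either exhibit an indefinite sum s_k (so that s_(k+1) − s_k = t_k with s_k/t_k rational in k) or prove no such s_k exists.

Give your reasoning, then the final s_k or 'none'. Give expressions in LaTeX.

r(k) = (k + 4)/(k + 5) after simplifying.
Factor: A=k + 4; B=k + 5; C=1.
Solve (k + 4)·f(k+1) − (k + 4)·f(k) = 1.
deg f ≤ 0 (via 1,1,0).
Write f(k) = c0. Then LHS − RHS = -1, requiring -1 = 0: contradictory. No certificate.

no hypergeometric antidifference exists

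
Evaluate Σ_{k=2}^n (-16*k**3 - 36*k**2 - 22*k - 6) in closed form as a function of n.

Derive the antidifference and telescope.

Step 1: r(k) = (8*k**3 + 42*k**2 + 71*k + 40)/(8*k**3 + 18*k**2 + 11*k + 3).
A = 1, B = 1, C = k**3 + 9*k**2/4 + 11*k/8 + 3/8.
Solve (1)·f(k+1) − (1)·f(k) = k**3 + 9*k**2/4 + 11*k/8 + 3/8.
d = 4 from the (0,0,3) case.
Solving with deg f ≤ 4: f(k) = k*(4*k**3 + 4*k**2 - 3*k + 1)/16.
Certificate R = B(k−1)f/C = k*(4*k**3 + 4*k**2 - 3*k + 1)/(2*(2*k + 3)*(4*k**2 + 3*k + 1)) gives s_k = k*(-4*k**3 - 4*k**2 + 3*k - 1).
Check: Δs_k = -16*k**3 - 36*k**2 - 22*k - 6. ✓
Telescope: S(n) = s_(n+1) − s_(2) = -4*n**4 - 20*n**3 - 33*n**2 - 23*n - 6 − (-86) = -4*n**4 - 20*n**3 - 33*n**2 - 23*n + 80.

S(n) = -4*n**4 - 20*n**3 - 33*n**2 - 23*n + 80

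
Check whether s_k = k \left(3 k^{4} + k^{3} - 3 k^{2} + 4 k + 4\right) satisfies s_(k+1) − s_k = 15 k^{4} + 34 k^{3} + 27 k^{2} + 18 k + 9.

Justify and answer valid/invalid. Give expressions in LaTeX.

s_(k+1) = 3*k**5 + 16*k**4 + 31*k**3 + 31*k**2 + 22*k + 9
s_(k+1) − s_k = 15*k**4 + 34*k**3 + 27*k**2 + 18*k + 9
(s_(k+1) − s_k) − t_k = 0

Valid — Δs_k = t_k.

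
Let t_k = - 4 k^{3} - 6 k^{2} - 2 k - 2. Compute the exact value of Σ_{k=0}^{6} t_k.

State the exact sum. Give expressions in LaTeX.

Ratio r(k) = (2*k**3 + 9*k**2 + 13*k + 7)/(2*k**3 + 3*k**2 + k + 1).
Take A(k)=1, B(k)=1, C(k)=k**3 + 3*k**2/2 + k/2 + 1/2.
Set up (1)·f(k+1) − (1)·f(k) − (k**3 + 3*k**2/2 + k/2 + 1/2) = 0.
deg f ≤ 4 (via 0,0,3).
Coefficient equations give f(k) = k*(k**3 - k + 2)/4.
R(k) = B(k−1)·f(k)/C(k) = k*(k**3 - k + 2)/(2*(2*k**3 + 3*k**2 + k + 1)); s_k = R·t_k = k*(-k**3 + k - 2).
s_(k+1) − s_k = -4*k**3 - 6*k**2 - 2*k - 2 = t_k.
Σ_(k=0)^(6) t_k = s_(7) − s_(0) = -2366 − (0) = -2366.

Σ = -2366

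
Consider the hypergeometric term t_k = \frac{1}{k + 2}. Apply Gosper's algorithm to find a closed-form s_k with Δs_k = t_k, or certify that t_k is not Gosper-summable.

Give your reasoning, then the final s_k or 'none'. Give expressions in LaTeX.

none — t_k is not Gosper-summable

Step 1: r(k) = (k + 2)/(k + 3).
Normal form (A,B,C) = (k + 2, k + 3, 1).
Set up (k + 2)·f(k+1) − (k + 2)·f(k) − (1) = 0.
From deg A=1, deg B=1, deg C=0: d=0.
Put f(k) = c0: A·f(k+1) − B(k−1)·f(k) − C = -1; need -1 = 0 — inconsistent ⇒ no f, not summable.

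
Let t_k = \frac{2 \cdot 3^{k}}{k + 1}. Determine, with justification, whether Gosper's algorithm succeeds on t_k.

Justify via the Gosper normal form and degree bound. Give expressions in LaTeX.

No. Not Gosper-summable.

Step 1: r(k) = 3*(k + 1)/(k + 2).
Normal form (A,B,C) = (3*k + 3, k + 2, 1).
Solve (3*k + 3)·f(k+1) − (k + 1)·f(k) = 1.
From deg A=1, deg B=1, deg C=0: d=-1.
d = -1 < 0 ⇒ no nonzero polynomial f; not summable.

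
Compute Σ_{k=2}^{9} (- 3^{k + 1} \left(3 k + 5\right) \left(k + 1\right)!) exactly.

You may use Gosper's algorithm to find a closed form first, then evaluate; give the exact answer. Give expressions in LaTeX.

Step 1: r(k) = 3*(k + 2)*(3*k + 8)/(3*k + 5).
Gosper form: A/B · C(k+1)/C(k) with A=3*k + 6, B=1, C=k + 5/3.
Set up (3*k + 6)·f(k+1) − (1)·f(k) − (k + 5/3) = 0.
deg f ≤ 0 (via 1,0,1).
Solving with deg f ≤ 0: f(k) = 1/3.
Then R = B(k−1)f/C = 1/(3*k + 5), so s_k = R(k)·t_k = -3**(k + 1)*factorial(k + 1).
s_(k+1) − s_k = -3**(k + 1)*(3*k + 5)*factorial(k + 1) = t_k.
Sum = s_(10) − s_(2); s_(10) = -7071141369600, s_(2) = -162 ⇒ -7071141369438.

Σ = -7071141369438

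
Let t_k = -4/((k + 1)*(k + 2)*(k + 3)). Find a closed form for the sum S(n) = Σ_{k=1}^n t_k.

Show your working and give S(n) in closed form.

S(n) = n*(-n - 5)/(3*(n**2 + 5*n + 6))

Ratio r(k) = (k + 1)/(k + 4).
Gosper form: A/B · C(k+1)/C(k) with A=k + 1, B=k + 4, C=1.
Key eq: (k + 1)·f(k+1) = (k + 3)·f(k) + (1).
Bound: deg f ≤ 2.
Solving with deg f ≤ 2: f(k) = k*(k + 3)/4.
Get s_k = R·t_k = k*(-k - 3)/((k + 1)*(k + 2)) with R(k) = B(k−1)f(k)/C(k) = k*(k + 3)**2/4.
Verify: -4/(k**3 + 6*k**2 + 11*k + 6) matches t_k.
s_(n+1) = (-n**2 - 5*n - 4)/(n**2 + 5*n + 6) and s_(1) = -2/3, so S(n) = n*(-n - 5)/(3*(n**2 + 5*n + 6)).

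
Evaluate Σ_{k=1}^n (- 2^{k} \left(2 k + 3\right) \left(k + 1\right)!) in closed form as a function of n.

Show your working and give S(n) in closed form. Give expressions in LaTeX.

S(n) = - 2 \cdot 2^{n} \left(n + 2\right)! + 4

r(k) = 2*(k + 2)*(2*k + 5)/(2*k + 3) after simplifying.
So A=2*k + 4 and B=1, with C=k + 3/2.
f must satisfy (2*k + 4)·f(k+1) − (1)·f(k) = k + 3/2.
deg f ≤ 0 (via 1,0,1).
A polynomial solution: f(k) = 1/2.
R(k) = B(k−1)·f(k)/C(k) = 1/(2*k + 3); s_k = R·t_k = -2**k*factorial(k + 1).
Verify: -2**k*(2*k + 3)*factorial(k + 1) matches t_k.
Evaluate: s_(n+1) = -2**(n + 1)*factorial(n + 2); subtract s_(1) = -4 ⇒ S(n) = -2*2**n*factorial(n + 2) + 4.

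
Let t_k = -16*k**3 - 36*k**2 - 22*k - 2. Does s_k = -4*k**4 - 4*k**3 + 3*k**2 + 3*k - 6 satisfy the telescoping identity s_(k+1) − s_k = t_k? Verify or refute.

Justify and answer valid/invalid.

s_(k+1) = -4*k**4 - 20*k**3 - 33*k**2 - 19*k - 8
s_(k+1) − s_k = -16*k**3 - 36*k**2 - 22*k - 2
(s_(k+1) − s_k) − t_k = 0

Valid — Δs_k = t_k.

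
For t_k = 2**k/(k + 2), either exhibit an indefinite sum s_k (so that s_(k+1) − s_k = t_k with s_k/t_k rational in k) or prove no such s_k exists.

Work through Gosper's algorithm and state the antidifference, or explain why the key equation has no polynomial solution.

r(k) = 2*(k + 2)/(k + 3) after simplifying.
So A=2*k + 4 and B=k + 3, with C=1.
f must satisfy (2*k + 4)·f(k+1) − (k + 2)·f(k) = 1.
From deg A=1, deg B=1, deg C=0: d=-1.
Bound -1 < 0, so the key equation has no polynomial solution.

none — t_k is not Gosper-summable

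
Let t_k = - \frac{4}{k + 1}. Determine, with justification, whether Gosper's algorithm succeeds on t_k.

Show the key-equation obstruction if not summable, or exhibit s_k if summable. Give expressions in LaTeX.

Step 1: r(k) = (k + 1)/(k + 2).
Factor: A=k + 1; B=k + 2; C=1.
Need (k + 1)·f(k+1) − (k + 1)·f(k) = 1.
Bound: deg f ≤ 0.
f = c0 ⇒ A·f(k+1) − B(k−1)·f(k) − C = -1. The system {-1 = 0} is inconsistent; no antidifference.

No. Not Gosper-summable.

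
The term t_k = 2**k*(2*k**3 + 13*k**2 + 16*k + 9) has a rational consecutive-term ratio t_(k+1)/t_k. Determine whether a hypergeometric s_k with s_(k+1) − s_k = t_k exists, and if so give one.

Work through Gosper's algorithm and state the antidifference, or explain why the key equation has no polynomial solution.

t_(k+1)/t_k = 2*(2*k**3 + 19*k**2 + 48*k + 40)/(2*k**3 + 13*k**2 + 16*k + 9).
Normal form (A,B,C) = (2, 1, k**3 + 13*k**2/2 + 8*k + 9/2).
f must satisfy (2)·f(k+1) − (1)·f(k) = k**3 + 13*k**2/2 + 8*k + 9/2.
Bound: deg f ≤ 3.
Coefficient equations give f(k) = (2*k**3 + k**2 + 3)/2.
Get s_k = R·t_k = 2**k*(2*k**3 + k**2 + 3) with R(k) = B(k−1)f(k)/C(k) = (2*k**3 + k**2 + 3)/(2*k**3 + 13*k**2 + 16*k + 9).
s_(k+1) − s_k = 2**k*(2*k**3 + 13*k**2 + 16*k + 9) = t_k.

s_k = 2**k*(2*k**3 + k**2 + 3)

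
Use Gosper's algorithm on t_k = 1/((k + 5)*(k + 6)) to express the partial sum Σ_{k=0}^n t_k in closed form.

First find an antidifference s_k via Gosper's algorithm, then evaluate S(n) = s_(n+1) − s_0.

t_(k+1)/t_k = (k + 5)/(k + 7).
Factor: A=k + 5; B=k + 7; C=1.
Key eq: (k + 5)·f(k+1) = (k + 6)·f(k) + (1).
Bound: deg f ≤ 1.
Solve for f: f(k) = k/5 (degree 1 ≤ 1).
Certificate R = B(k−1)f/C = k*(k + 6)/5 gives s_k = k/(5*(k + 5)).
Check: Δs_k = 1/(k**2 + 11*k + 30). ✓
Evaluate: s_(n+1) = (n + 1)/(5*(n + 6)); subtract s_(0) = 0 ⇒ S(n) = (n + 1)/(5*(n + 6)).

S(n) = (n + 1)/(5*(n + 6))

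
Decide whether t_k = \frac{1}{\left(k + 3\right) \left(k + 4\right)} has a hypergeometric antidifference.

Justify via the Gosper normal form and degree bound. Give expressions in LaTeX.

Step 1: r(k) = (k + 3)/(k + 5).
Gosper form: A/B · C(k+1)/C(k) with A=k + 3, B=k + 5, C=1.
Key eq: (k + 3)·f(k+1) = (k + 4)·f(k) + (1).
From deg A=1, deg B=1, deg C=0: d=1.
A polynomial solution: f(k) = k/3.
Then R = B(k−1)f/C = k*(k + 4)/3, so s_k = R(k)·t_k = k/(3*(k + 3)).
Verify: 1/(k**2 + 7*k + 12) matches t_k.

Yes. s_k = \frac{k}{3 \left(k + 3\right)}.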